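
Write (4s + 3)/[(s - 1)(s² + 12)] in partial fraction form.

At s=1: α = (4·1 + 3)/(1² + 12) = 7/13. β = -α = -7/13, γ = 4 - 1·α = 45/13
Result: (7/13)/(s - 1) - ((7/13)s - 45/13)/(s² + 12)


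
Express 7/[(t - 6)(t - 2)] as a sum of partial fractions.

7/(t - 6)(t - 2) = P/(t - 6) + Q/(t - 2). P = 7/(6 - 2) = 7/4, Q = 7/(2 - 6) = -7/4
Result: (7/4)/(t - 6) - (7/4)/(t - 2)


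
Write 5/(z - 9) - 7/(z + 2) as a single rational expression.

Common denominator (z - 9)(z + 2). Numerator: 5(z + 2) - 7(z - 9) = (5z + 10) - (7z - 63) = -2z + 73
Result: (-2z + 73)/[(z - 9)(z + 2)]


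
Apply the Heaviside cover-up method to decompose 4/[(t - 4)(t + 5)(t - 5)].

Cover (t - 4), t=4: A = 4/[(4 + 5)(4 - 5)] = -4/9. Cover (t + 5), t=-5: B = 4/[(-5 - 4)(-5 - 5)] = 2/45. Cover (t - 5), t=5: C = 4/[(5 - 4)(5 + 5)] = 2/5.
Result: (-4/9)/(t - 4) + (2/45)/(t + 5) + (2/5)/(t - 5)


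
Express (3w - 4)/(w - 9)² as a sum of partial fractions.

(3w - 4) = A(w - 9) + B. At w = 9: B = 3·9 - 4 = 23. Coeff of w: A = 3
Result: 3/(w - 9) + 23/(w - 9)²


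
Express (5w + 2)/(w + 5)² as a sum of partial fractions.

(5w + 2) = α(w + 5) + β. At w = -5: β = 5·(-5) + 2 = -23. Coeff of w: α = 5
Result: 5/(w + 5) - 23/(w + 5)²


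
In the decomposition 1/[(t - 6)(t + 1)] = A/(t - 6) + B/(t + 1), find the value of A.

Cover-up at t = 6: A = 1/(6 + 1) = 1/7


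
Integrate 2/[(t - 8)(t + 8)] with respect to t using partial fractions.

Decompose: 2/[(t - 8)(t + 8)] = (1/8)/(t - 8) - (1/8)/(t + 8). Integrate each term: (1/8) ln|(t - 8)| - (1/8) ln|(t + 8)| + C


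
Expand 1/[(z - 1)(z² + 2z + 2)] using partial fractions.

Cover-up at z = 1: A = 1/(1² + 2·1 + 2) = 1/5. Then B = -A = -1/5, C = -A·(2 + 1) = -3/5
Result: (1/5)/(z - 1) - ((1/5)z + 3/5)/(z² + 2z + 2)


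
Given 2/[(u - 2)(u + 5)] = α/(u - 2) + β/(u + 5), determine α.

Cover-up at u = 2: α = 2/(2 + 5) = 2/7


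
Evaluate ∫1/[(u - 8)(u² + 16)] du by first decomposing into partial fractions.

Cover-up at u=8: P = 1/(8²+16) = 1/80. Coeff matching: Q = -1/80, R = -1/10. Decomposition: (1/80)/(u - 8) - ((1/80)u + 1/10)/(u² + 16). Integrate: linear → ln, quadratic → (1/2)ln + arctan: (1/80) ln|(u - 8)| - (1/160) ln(u² + 16) - (1/40) arctan(u/4) + C


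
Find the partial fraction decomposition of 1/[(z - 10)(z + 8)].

1/(z - 10)(z + 8) = P/(z - 10) + Q/(z + 8). P = 1/(10 + 8) = 1/18, Q = 1/(-8 - 10) = -1/18
Result: (1/18)/(z - 10) - (1/18)/(z + 8)


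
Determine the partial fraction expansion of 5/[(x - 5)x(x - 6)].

Using cover-up method: P = -1, Q = 1/6, R = 5/6
Result: -1/(x - 5) + (1/6)/x + (5/6)/(x - 6)


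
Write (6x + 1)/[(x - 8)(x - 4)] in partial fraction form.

At x=8: α = (6·8 + 1)/(8 - 4) = 49/4. At x=4: β = (6·4 + 1)/(4 - 8) = -25/4
Result: (49/4)/(x - 8) - (25/4)/(x - 4)


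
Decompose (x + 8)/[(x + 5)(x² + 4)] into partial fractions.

At x=-5: P = (1·(-5) + 8)/((-5)² + 4) = 3/29. Q = -P = -3/29, R = 1 - (-5)·P = 44/29
Result: (3/29)/(x + 5) - ((3/29)x - 44/29)/(x² + 4)


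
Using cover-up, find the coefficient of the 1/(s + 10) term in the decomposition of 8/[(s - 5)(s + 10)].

Cover (s + 10), set s=-10: 8/((s - 5) at s=-10) = 8/(-15) = -8/15


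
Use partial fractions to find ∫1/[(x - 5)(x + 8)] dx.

Decompose: 1/[(x - 5)(x + 8)] = (1/13)/(x - 5) - (1/13)/(x + 8). Integrate each term: (1/13) ln|(x - 5)| - (1/13) ln|(x + 8)| + C


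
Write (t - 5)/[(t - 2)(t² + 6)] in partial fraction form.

At t=2: A = (1·2 - 5)/(2² + 6) = -3/10. B = -A = 3/10, C = 1 - 2·A = 8/5
Result: (-3/10)/(t - 2) + ((3/10)t + 8/5)/(t² + 6)


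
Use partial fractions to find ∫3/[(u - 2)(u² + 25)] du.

Cover-up at u=2: A = 3/(2²+25) = 3/29. Coeff matching: B = -3/29, C = -6/29. Decomposition: (3/29)/(u - 2) - ((3/29)u + 6/29)/(u² + 25). Integrate: linear → ln, quadratic → (1/2)ln + arctan: (3/29) ln|(u - 2)| - (3/58) ln(u² + 25) - (6/145) arctan(u/5) + C


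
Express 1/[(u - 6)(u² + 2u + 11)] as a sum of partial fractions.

Cover-up at u = 6: α = 1/(6² + 2·6 + 11) = 1/59. Then β = -α = -1/59, γ = -α·(2 + 6) = -8/59
Result: (1/59)/(u - 6) - ((1/59)u + 8/59)/(u² + 2u + 11)


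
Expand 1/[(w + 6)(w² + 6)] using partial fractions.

Cover-up at w = -6: P = 1/((-6)² + 6) = 1/42. Then Q = -P = -1/42, R = -P·(0 - 6) = 1/7
Result: (1/42)/(w + 6) - ((1/42)w - 1/7)/(w² + 6)


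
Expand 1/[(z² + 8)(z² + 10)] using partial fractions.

Coefficient matching gives P = R = 0, Q = 1/(10-8) = 1/2, S = -Q = -1/2
Result: (1/2)/(z² + 8) - (1/2)/(z² + 10)


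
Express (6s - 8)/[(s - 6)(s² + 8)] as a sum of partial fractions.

At s=6: P = (6·6 - 8)/(6² + 8) = 7/11. Q = -P = -7/11, R = 6 - 6·P = 24/11
Result: (7/11)/(s - 6) - ((7/11)s - 24/11)/(s² + 8)


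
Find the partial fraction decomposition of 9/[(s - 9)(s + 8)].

9/(s - 9)(s + 8) = α/(s - 9) + β/(s + 8). α = 9/(9 + 8) = 9/17, β = 9/(-8 - 9) = -9/17
Result: (9/17)/(s - 9) - (9/17)/(s + 8)


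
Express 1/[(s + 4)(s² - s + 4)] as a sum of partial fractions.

Cover-up at s = -4: α = 1/((-4)² - 1·(-4) + 4) = 1/24. Then β = -α = -1/24, γ = -α·(-1 - 4) = 5/24
Result: (1/24)/(s + 4) - ((1/24)s - 5/24)/(s² - s + 4)


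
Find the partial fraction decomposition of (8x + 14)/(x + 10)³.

(8x + 14) = α(x + 10)² + β(x + 10) + γ. At x = -10: γ = 8·(-10) + 14 = -66. Coefficients: α = 0, β = 8
Result: 8/(x + 10)² - 66/(x + 10)³


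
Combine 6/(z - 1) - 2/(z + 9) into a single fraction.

Common denominator (z - 1)(z + 9). Numerator: 6(z + 9) - 2(z - 1) = (6z + 54) - (2z - 2) = 4z + 56
Result: (4z + 56)/[(z - 1)(z + 9)]


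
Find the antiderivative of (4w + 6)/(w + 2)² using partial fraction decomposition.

Decompose: α = 4, β = 4·(-2) + 6 = -2, so (4w + 6)/(w + 2)² = 4/(w + 2) - 2/(w + 2)². Integrate: ∫ α/(w + 2) dw = 4 ln|(w + 2)|; ∫ β/(w + 2)² dw = 2/(w + 2). Sum: 4 ln|(w + 2)| + 2/(w + 2) + C


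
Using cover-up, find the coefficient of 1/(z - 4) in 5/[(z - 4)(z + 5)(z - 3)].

Cover (z - 4), set z=4: 5/[(4 + 5)(4 - 3)] = 5/9


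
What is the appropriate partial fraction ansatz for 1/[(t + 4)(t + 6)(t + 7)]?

Three distinct linear factors: P/(t + 4) + Q/(t + 6) + R/(t + 7)


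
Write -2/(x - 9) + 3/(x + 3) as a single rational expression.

Common denominator (x - 9)(x + 3). Numerator: -2(x + 3) + 3(x - 9) = (-2x - 6) + (3x - 27) = x - 33
Result: (x - 33)/[(x - 9)(x + 3)]


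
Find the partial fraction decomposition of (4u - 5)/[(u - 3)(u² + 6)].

At u=3: A = (4·3 - 5)/(3² + 6) = 7/15. B = -A = -7/15, C = 4 - 3·A = 13/5
Result: (7/15)/(u - 3) - ((7/15)u - 13/5)/(u² + 6)


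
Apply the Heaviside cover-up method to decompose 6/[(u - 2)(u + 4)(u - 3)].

Cover (u - 2), u=2: A = 6/[(2 + 4)(2 - 3)] = -1. Cover (u + 4), u=-4: B = 6/[(-4 - 2)(-4 - 3)] = 1/7. Cover (u - 3), u=3: C = 6/[(3 - 2)(3 + 4)] = 6/7.
Result: -1/(u - 2) + (1/7)/(u + 4) + (6/7)/(u - 3)


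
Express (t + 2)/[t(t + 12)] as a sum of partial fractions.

At t=0: α = (1·0 + 2)/(0 + 12) = 1/6. At t=-12: β = (1·(-12) + 2)/(-12 - 0) = 5/6
Result: (1/6)/t + (5/6)/(t + 12)


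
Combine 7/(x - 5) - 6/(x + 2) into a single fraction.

Common denominator (x - 5)(x + 2). Numerator: 7(x + 2) - 6(x - 5) = (7x + 14) - (6x - 30) = x + 44
Result: (x + 44)/[(x - 5)(x + 2)]


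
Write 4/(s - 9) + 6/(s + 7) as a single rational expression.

Common denominator (s - 9)(s + 7). Numerator: 4(s + 7) + 6(s - 9) = (4s + 28) + (6s - 54) = 10s - 26
Result: (10s - 26)/[(s - 9)(s + 7)]


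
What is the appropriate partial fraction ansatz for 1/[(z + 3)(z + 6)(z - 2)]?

Three distinct linear factors: A/(z + 3) + B/(z + 6) + C/(z - 2)


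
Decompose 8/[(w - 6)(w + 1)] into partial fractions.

8/(w - 6)(w + 1) = α/(w - 6) + β/(w + 1). α = 8/(6 + 1) = 8/7, β = 8/(-1 - 6) = -8/7
Result: (8/7)/(w - 6) - (8/7)/(w + 1)


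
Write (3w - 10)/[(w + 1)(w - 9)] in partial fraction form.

At w=-1: α = (3·(-1) - 10)/(-1 - 9) = 13/10. At w=9: β = (3·9 - 10)/(9 + 1) = 17/10
Result: (13/10)/(w + 1) + (17/10)/(w - 9)


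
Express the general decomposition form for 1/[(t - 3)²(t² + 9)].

Repeated linear + quadratic: α/(t - 3) + β/(t - 3)² + (γt + δ)/(t² + 9)


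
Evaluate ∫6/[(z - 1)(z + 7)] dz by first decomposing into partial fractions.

Decompose: 6/[(z - 1)(z + 7)] = (3/4)/(z - 1) - (3/4)/(z + 7). Integrate each term: (3/4) ln|(z - 1)| - (3/4) ln|(z + 7)| + C


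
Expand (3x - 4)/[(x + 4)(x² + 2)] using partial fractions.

At x=-4: α = (3·(-4) - 4)/((-4)² + 2) = -8/9. β = -α = 8/9, γ = 3 - (-4)·α = -5/9
Result: (-8/9)/(x + 4) + ((8/9)x - 5/9)/(x² + 2)


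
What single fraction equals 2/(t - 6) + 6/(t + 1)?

Common denominator (t - 6)(t + 1). Numerator: 2(t + 1) + 6(t - 6) = (2t + 2) + (6t - 36) = 8t - 34
Result: (8t - 34)/[(t - 6)(t + 1)]


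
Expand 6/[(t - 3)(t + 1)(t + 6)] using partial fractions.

Using cover-up method: α = 1/6, β = -3/10, γ = 2/15
Result: (1/6)/(t - 3) - (3/10)/(t + 1) + (2/15)/(t + 6)


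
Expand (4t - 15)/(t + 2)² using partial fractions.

(4t - 15) = A(t + 2) + B. At t = -2: B = 4·(-2) - 15 = -23. Coeff of t: A = 4
Result: 4/(t + 2) - 23/(t + 2)²


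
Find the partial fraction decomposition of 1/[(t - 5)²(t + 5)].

Cover-up at t=-5: γ = 1/(-5 - 5)² = 1/100. Cover-up at t=5: β = 1/(5 + 5) = 1/10. Comparing t² coeff: α = -γ = -1/100
Result: (-1/100)/(t - 5) + (1/10)/(t - 5)² + (1/100)/(t + 5)


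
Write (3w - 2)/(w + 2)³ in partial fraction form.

(3w - 2) = P(w + 2)² + Q(w + 2) + R. At w = -2: R = 3·(-2) - 2 = -8. Coefficients: P = 0, Q = 3
Result: 3/(w + 2)² - 8/(w + 2)³


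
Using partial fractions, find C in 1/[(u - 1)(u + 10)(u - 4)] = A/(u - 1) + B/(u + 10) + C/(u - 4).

Cover-up at u = 4: C = 1/[(4 - 1)(4 + 10)] = 1/[(3)(14)] = 1/42


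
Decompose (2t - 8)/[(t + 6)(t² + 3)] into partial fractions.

At t=-6: A = (2·(-6) - 8)/((-6)² + 3) = -20/39. B = -A = 20/39, C = 2 - (-6)·A = -14/13
Result: (-20/39)/(t + 6) + ((20/39)t - 14/13)/(t² + 3)


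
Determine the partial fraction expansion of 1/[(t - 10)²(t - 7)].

Cover-up at t=7: C = 1/(7 - 10)² = 1/9. Cover-up at t=10: B = 1/(10 - 7) = 1/3. Comparing t² coeff: A = -C = -1/9
Result: (-1/9)/(t - 10) + (1/3)/(t - 10)² + (1/9)/(t - 7)


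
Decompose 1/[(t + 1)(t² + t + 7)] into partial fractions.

Cover-up at t = -1: P = 1/((-1)² + 1·(-1) + 7) = 1/7. Then Q = -P = -1/7, R = -P·(1 - 1) = 0
Result: (1/7)/(t + 1) - ((1/7)t)/(t² + t + 7)


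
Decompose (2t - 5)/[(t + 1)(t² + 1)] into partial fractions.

At t=-1: α = (2·(-1) - 5)/((-1)² + 1) = -7/2. β = -α = 7/2, γ = 2 - (-1)·α = -3/2
Result: (-7/2)/(t + 1) + ((7/2)t - 3/2)/(t² + 1)


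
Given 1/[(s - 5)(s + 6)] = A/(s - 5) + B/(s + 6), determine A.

Cover-up at s = 5: A = 1/(5 + 6) = 1/11


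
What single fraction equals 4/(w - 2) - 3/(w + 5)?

Common denominator (w - 2)(w + 5). Numerator: 4(w + 5) - 3(w - 2) = (4w + 20) - (3w - 6) = w + 26
Result: (w + 26)/[(w - 2)(w + 5)]


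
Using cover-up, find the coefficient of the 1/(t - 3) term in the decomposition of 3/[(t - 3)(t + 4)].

Cover (t - 3), set t=3: 3/((t + 4) at t=3) = 3/(7) = 3/7


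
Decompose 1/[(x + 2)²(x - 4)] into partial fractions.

Cover-up at x=4: R = 1/(4 + 2)² = 1/36. Cover-up at x=-2: Q = 1/(-2 - 4) = -1/6. Comparing x² coeff: P = -R = -1/36
Result: (-1/36)/(x + 2) - (1/6)/(x + 2)² + (1/36)/(x - 4)


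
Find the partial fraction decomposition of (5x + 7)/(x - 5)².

(5x + 7) = α(x - 5) + β. At x = 5: β = 5·5 + 7 = 32. Coeff of x: α = 5
Result: 5/(x - 5) + 32/(x - 5)²


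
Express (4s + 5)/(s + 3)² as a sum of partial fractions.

(4s + 5) = α(s + 3) + β. At s = -3: β = 4·(-3) + 5 = -7. Coeff of s: α = 4
Result: 4/(s + 3) - 7/(s + 3)²


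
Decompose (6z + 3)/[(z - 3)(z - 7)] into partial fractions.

At z=3: A = (6·3 + 3)/(3 - 7) = -21/4. At z=7: B = (6·7 + 3)/(7 - 3) = 45/4
Result: (-21/4)/(z - 3) + (45/4)/(z - 7)


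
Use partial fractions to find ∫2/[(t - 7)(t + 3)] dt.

Decompose: 2/[(t - 7)(t + 3)] = (1/5)/(t - 7) - (1/5)/(t + 3). Integrate each term: (1/5) ln|(t - 7)| - (1/5) ln|(t + 3)| + C


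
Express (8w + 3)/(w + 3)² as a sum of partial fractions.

(8w + 3) = A(w + 3) + B. At w = -3: B = 8·(-3) + 3 = -21. Coeff of w: A = 8
Result: 8/(w + 3) - 21/(w + 3)²


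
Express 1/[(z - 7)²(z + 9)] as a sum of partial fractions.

Cover-up at z=-9: C = 1/(-9 - 7)² = 1/256. Cover-up at z=7: B = 1/(7 + 9) = 1/16. Comparing z² coeff: A = -C = -1/256
Result: (-1/256)/(z - 7) + (1/16)/(z - 7)² + (1/256)/(z + 9)


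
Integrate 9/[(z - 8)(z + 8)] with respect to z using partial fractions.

Decompose: 9/[(z - 8)(z + 8)] = (9/16)/(z - 8) - (9/16)/(z + 8). Integrate each term: (9/16) ln|(z - 8)| - (9/16) ln|(z + 8)| + C


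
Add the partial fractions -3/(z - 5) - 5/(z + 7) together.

Common denominator (z - 5)(z + 7). Numerator: -3(z + 7) - 5(z - 5) = (-3z - 21) - (5z - 25) = -8z + 4
Result: (-8z + 4)/[(z - 5)(z + 7)]


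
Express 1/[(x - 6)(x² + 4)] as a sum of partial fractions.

Cover-up at x = 6: P = 1/(6² + 4) = 1/40. Then Q = -P = -1/40, R = -P·(0 + 6) = -3/20
Result: (1/40)/(x - 6) - ((1/40)x + 3/20)/(x² + 4)


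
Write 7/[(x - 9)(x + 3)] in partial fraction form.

7/(x - 9)(x + 3) = A/(x - 9) + B/(x + 3). A = 7/(9 + 3) = 7/12, B = 7/(-3 - 9) = -7/12
Result: (7/12)/(x - 9) - (7/12)/(x + 3)


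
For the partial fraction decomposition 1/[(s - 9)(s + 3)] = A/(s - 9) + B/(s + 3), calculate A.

Cover-up at s = 9: A = 1/(9 + 3) = 1/12


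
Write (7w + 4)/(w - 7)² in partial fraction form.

(7w + 4) = α(w - 7) + β. At w = 7: β = 7·7 + 4 = 53. Coeff of w: α = 7
Result: 7/(w - 7) + 53/(w - 7)²


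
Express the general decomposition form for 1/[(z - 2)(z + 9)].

Distinct linear factors: P/(z - 2) + Q/(z + 9)


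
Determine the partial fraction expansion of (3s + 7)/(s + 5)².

(3s + 7) = P(s + 5) + Q. At s = -5: Q = 3·(-5) + 7 = -8. Coeff of s: P = 3
Result: 3/(s + 5) - 8/(s + 5)²


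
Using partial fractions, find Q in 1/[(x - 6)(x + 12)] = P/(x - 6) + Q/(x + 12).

Cover-up at x = -12: Q = 1/(-12 - 6) = -1/18


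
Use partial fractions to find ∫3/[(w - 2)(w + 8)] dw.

Decompose: 3/[(w - 2)(w + 8)] = (3/10)/(w - 2) - (3/10)/(w + 8). Integrate each term: (3/10) ln|(w - 2)| - (3/10) ln|(w + 8)| + C


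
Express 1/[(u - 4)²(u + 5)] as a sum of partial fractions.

Cover-up at u=-5: C = 1/(-5 - 4)² = 1/81. Cover-up at u=4: B = 1/(4 + 5) = 1/9. Comparing u² coeff: A = -C = -1/81
Result: (-1/81)/(u - 4) + (1/9)/(u - 4)² + (1/81)/(u + 5)


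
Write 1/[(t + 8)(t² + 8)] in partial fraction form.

Cover-up at t = -8: α = 1/((-8)² + 8) = 1/72. Then β = -α = -1/72, γ = -α·(0 - 8) = 1/9
Result: (1/72)/(t + 8) - ((1/72)t - 1/9)/(t² + 8)


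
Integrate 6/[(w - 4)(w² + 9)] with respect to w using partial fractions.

Cover-up at w=4: A = 6/(4²+9) = 6/25. Coeff matching: B = -6/25, C = -24/25. Decomposition: (6/25)/(w - 4) - ((6/25)w + 24/25)/(w² + 9). Integrate: linear → ln, quadratic → (1/2)ln + arctan: (6/25) ln|(w - 4)| - (3/25) ln(w² + 9) - (8/25) arctan(w/3) + C


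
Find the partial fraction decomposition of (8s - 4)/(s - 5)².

(8s - 4) = α(s - 5) + β. At s = 5: β = 8·5 - 4 = 36. Coeff of s: α = 8
Result: 8/(s - 5) + 36/(s - 5)²


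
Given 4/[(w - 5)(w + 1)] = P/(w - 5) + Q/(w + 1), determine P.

Cover-up at w = 5: P = 4/(5 + 1) = 4/6 = 2/3


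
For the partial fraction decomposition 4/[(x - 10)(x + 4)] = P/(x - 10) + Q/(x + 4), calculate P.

Cover-up at x = 10: P = 4/(10 + 4) = 4/14 = 2/7


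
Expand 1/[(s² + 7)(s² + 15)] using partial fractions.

Coefficient matching gives P = R = 0, Q = 1/(15-7) = 1/8, S = -Q = -1/8
Result: (1/8)/(s² + 7) - (1/8)/(s² + 15)


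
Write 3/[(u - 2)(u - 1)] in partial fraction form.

3/(u - 2)(u - 1) = A/(u - 2) + B/(u - 1). A = 3/(2 - 1) = 3, B = 3/(1 - 2) = -3
Result: 3/(u - 2) - 3/(u - 1)


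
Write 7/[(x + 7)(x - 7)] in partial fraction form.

7/(x + 7)(x - 7) = A/(x + 7) + B/(x - 7). A = 7/(-7 - 7) = -1/2, B = 7/(7 + 7) = 1/2
Result: (-1/2)/(x + 7) + (1/2)/(x - 7)


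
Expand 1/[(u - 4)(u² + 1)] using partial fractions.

Cover-up at u = 4: A = 1/(4² + 1) = 1/17. Then B = -A = -1/17, C = -A·(0 + 4) = -4/17
Result: (1/17)/(u - 4) - ((1/17)u + 4/17)/(u² + 1)


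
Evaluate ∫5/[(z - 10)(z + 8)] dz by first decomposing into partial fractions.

Decompose: 5/[(z - 10)(z + 8)] = (5/18)/(z - 10) - (5/18)/(z + 8). Integrate each term: (5/18) ln|(z - 10)| - (5/18) ln|(z + 8)| + C


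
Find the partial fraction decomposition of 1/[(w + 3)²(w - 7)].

Cover-up at w=7: C = 1/(7 + 3)² = 1/100. Cover-up at w=-3: B = 1/(-3 - 7) = -1/10. Comparing w² coeff: A = -C = -1/100
Result: (-1/100)/(w + 3) - (1/10)/(w + 3)² + (1/100)/(w - 7)


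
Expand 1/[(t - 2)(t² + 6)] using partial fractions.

Cover-up at t = 2: A = 1/(2² + 6) = 1/10. Then B = -A = -1/10, C = -A·(0 + 2) = -1/5
Result: (1/10)/(t - 2) - ((1/10)t + 1/5)/(t² + 6)


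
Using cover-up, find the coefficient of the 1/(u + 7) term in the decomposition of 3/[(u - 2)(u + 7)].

Cover (u + 7), set u=-7: 3/((u - 2) at u=-7) = 3/(-9) = -1/3


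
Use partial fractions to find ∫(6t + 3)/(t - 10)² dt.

Decompose: A = 6, B = 6·10 + 3 = 63, so (6t + 3)/(t - 10)² = 6/(t - 10) + 63/(t - 10)². Integrate: ∫ A/(t - 10) dt = 6 ln|(t - 10)|; ∫ B/(t - 10)² dt = -63/(t - 10). Sum: 6 ln|(t - 10)| - 63/(t - 10) + C


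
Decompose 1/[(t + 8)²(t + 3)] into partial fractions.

Cover-up at t=-3: γ = 1/(-3 + 8)² = 1/25. Cover-up at t=-8: β = 1/(-8 + 3) = -1/5. Comparing t² coeff: α = -γ = -1/25
Result: (-1/25)/(t + 8) - (1/5)/(t + 8)² + (1/25)/(t + 3)


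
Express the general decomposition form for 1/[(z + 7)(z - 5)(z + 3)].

Three distinct linear factors: A/(z + 7) + B/(z - 5) + C/(z + 3)


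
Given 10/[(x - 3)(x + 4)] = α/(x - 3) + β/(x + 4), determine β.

Cover-up at x = -4: β = 10/(-4 - 3) = -10/7


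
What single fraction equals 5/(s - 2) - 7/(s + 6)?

Common denominator (s - 2)(s + 6). Numerator: 5(s + 6) - 7(s - 2) = (5s + 30) - (7s - 14) = -2s + 44
Result: (-2s + 44)/[(s - 2)(s + 6)]


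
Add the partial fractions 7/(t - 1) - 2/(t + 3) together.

Common denominator (t - 1)(t + 3). Numerator: 7(t + 3) - 2(t - 1) = (7t + 21) - (2t - 2) = 5t + 23
Result: (5t + 23)/[(t - 1)(t + 3)]


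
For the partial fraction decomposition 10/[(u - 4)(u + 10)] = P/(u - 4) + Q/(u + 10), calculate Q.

Cover-up at u = -10: Q = 10/(-10 - 4) = -10/14 = -5/7


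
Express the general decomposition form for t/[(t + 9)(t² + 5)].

Linear + irreducible quadratic: A/(t + 9) + (Bt + C)/(t² + 5)


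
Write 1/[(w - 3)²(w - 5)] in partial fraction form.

Cover-up at w=5: R = 1/(5 - 3)² = 1/4. Cover-up at w=3: Q = 1/(3 - 5) = -1/2. Comparing w² coeff: P = -R = -1/4
Result: (-1/4)/(w - 3) - (1/2)/(w - 3)² + (1/4)/(w - 5)


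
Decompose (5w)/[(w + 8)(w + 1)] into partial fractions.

At w=-8: A = (5·(-8) + 0)/(-8 + 1) = 40/7. At w=-1: B = (5·(-1) + 0)/(-1 + 8) = -5/7
Result: (40/7)/(w + 8) - (5/7)/(w + 1)


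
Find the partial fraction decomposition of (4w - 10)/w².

(4w - 10) = Pw + Q. At w = 0: Q = 4·0 - 10 = -10. Coeff of w: P = 4
Result: 4/w - 10/w²


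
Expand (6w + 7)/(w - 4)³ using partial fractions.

(6w + 7) = α(w - 4)² + β(w - 4) + γ. At w = 4: γ = 6·4 + 7 = 31. Coefficients: α = 0, β = 6
Result: 6/(w - 4)² + 31/(w - 4)³


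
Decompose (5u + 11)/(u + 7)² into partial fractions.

(5u + 11) = P(u + 7) + Q. At u = -7: Q = 5·(-7) + 11 = -24. Coeff of u: P = 5
Result: 5/(u + 7) - 24/(u + 7)²


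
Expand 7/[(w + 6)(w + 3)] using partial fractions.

7/(w + 6)(w + 3) = A/(w + 6) + B/(w + 3). A = 7/(-6 + 3) = -7/3, B = 7/(-3 + 6) = 7/3
Result: (-7/3)/(w + 6) + (7/3)/(w + 3)


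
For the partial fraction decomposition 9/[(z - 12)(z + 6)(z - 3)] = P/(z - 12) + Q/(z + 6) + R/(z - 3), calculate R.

Cover-up at z = 3: R = 9/[(3 - 12)(3 + 6)] = 9/[(-9)(9)] = -9/81 = -1/9


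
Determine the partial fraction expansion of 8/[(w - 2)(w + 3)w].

Using cover-up method: α = 4/5, β = 8/15, γ = -4/3
Result: (4/5)/(w - 2) + (8/15)/(w + 3) - (4/3)/w


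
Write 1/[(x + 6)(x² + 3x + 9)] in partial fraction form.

Cover-up at x = -6: P = 1/((-6)² + 3·(-6) + 9) = 1/27. Then Q = -P = -1/27, R = -P·(3 - 6) = 1/9
Result: (1/27)/(x + 6) - ((1/27)x - 1/9)/(x² + 3x + 9)


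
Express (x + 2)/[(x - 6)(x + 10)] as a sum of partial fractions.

At x=6: A = (1·6 + 2)/(6 + 10) = 1/2. At x=-10: B = (1·(-10) + 2)/(-10 - 6) = 1/2
Result: (1/2)/(x - 6) + (1/2)/(x + 10)


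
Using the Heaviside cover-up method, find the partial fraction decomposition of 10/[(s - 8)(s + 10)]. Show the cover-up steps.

Cover (s - 8): set s=8, get α = 10/(8 + 10) = 5/9. Cover (s + 10): set s=-10, get β = 10/(-10 - 8) = -5/9.
Result: (5/9)/(s - 8) - (5/9)/(s + 10)


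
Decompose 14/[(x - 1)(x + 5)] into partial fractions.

14/(x - 1)(x + 5) = A/(x - 1) + B/(x + 5). A = 14/(1 + 5) = 7/3, B = 14/(-5 - 1) = -7/3
Result: (7/3)/(x - 1) - (7/3)/(x + 5)


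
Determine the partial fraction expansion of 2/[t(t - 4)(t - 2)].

Using cover-up method: α = 1/4, β = 1/4, γ = -1/2
Result: (1/4)/t + (1/4)/(t - 4) - (1/2)/(t - 2)


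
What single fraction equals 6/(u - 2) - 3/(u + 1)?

Common denominator (u - 2)(u + 1). Numerator: 6(u + 1) - 3(u - 2) = (6u + 6) - (3u - 6) = 3u + 12
Result: (3u + 12)/[(u - 2)(u + 1)]


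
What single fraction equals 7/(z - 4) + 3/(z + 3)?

Common denominator (z - 4)(z + 3). Numerator: 7(z + 3) + 3(z - 4) = (7z + 21) + (3z - 12) = 10z + 9
Result: (10z + 9)/[(z - 4)(z + 3)]


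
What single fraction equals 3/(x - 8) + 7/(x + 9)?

Common denominator (x - 8)(x + 9). Numerator: 3(x + 9) + 7(x - 8) = (3x + 27) + (7x - 56) = 10x - 29
Result: (10x - 29)/[(x - 8)(x + 9)]


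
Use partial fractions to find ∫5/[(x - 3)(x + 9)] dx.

Decompose: 5/[(x - 3)(x + 9)] = (5/12)/(x - 3) - (5/12)/(x + 9). Integrate each term: (5/12) ln|(x - 3)| - (5/12) ln|(x + 9)| + C


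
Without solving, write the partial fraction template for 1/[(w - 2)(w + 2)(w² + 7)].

Two linear + quadratic: α/(w - 2) + β/(w + 2) + (γw + δ)/(w² + 7)


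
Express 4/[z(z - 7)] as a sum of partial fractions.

4/z(z - 7) = P/z + Q/(z - 7). P = 4/(0 - 7) = -4/7, Q = 4/(7 - 0) = 4/7
Result: (-4/7)/z + (4/7)/(z - 7)


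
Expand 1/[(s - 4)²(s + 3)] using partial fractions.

Cover-up at s=-3: γ = 1/(-3 - 4)² = 1/49. Cover-up at s=4: β = 1/(4 + 3) = 1/7. Comparing s² coeff: α = -γ = -1/49
Result: (-1/49)/(s - 4) + (1/7)/(s - 4)² + (1/49)/(s + 3)


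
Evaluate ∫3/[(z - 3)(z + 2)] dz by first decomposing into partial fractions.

Decompose: 3/[(z - 3)(z + 2)] = (3/5)/(z - 3) - (3/5)/(z + 2). Integrate each term: (3/5) ln|(z - 3)| - (3/5) ln|(z + 2)| + C


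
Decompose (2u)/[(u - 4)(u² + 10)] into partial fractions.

At u=4: α = (2·4 + 0)/(4² + 10) = 4/13. β = -α = -4/13, γ = 2 - 4·α = 10/13
Result: (4/13)/(u - 4) - ((4/13)u - 10/13)/(u² + 10)


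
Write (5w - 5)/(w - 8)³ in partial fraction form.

(5w - 5) = A(w - 8)² + B(w - 8) + C. At w = 8: C = 5·8 - 5 = 35. Coefficients: A = 0, B = 5
Result: 5/(w - 8)² + 35/(w - 8)³


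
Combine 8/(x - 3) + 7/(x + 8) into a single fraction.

Common denominator (x - 3)(x + 8). Numerator: 8(x + 8) + 7(x - 3) = (8x + 64) + (7x - 21) = 15x + 43
Result: (15x + 43)/[(x - 3)(x + 8)]


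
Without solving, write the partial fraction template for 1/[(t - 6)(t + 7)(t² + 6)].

Two linear + quadratic: α/(t - 6) + β/(t + 7) + (γt + δ)/(t² + 6)


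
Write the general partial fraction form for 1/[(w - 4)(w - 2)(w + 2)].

Three distinct linear factors: A/(w - 4) + B/(w - 2) + C/(w + 2)


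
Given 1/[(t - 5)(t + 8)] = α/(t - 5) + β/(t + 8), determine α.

Cover-up at t = 5: α = 1/(5 + 8) = 1/13


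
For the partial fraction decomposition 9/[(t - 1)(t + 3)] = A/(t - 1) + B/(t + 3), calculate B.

Cover-up at t = -3: B = 9/(-3 - 1) = -9/4


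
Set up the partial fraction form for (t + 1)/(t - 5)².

Repeated linear factor: P/(t - 5) + Q/(t - 5)²


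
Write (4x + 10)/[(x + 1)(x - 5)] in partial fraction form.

At x=-1: P = (4·(-1) + 10)/(-1 - 5) = -1. At x=5: Q = (4·5 + 10)/(5 + 1) = 5
Result: -1/(x + 1) + 5/(x - 5)


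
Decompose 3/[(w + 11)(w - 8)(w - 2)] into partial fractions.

Using cover-up method: P = 3/247, Q = 1/38, R = -1/26
Result: (3/247)/(w + 11) + (1/38)/(w - 8) - (1/26)/(w - 2)


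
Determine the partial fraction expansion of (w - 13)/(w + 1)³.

(w - 13) = A(w + 1)² + B(w + 1) + C. At w = -1: C = 1·(-1) - 13 = -14. Coefficients: A = 0, B = 1
Result: 1/(w + 1)² - 14/(w + 1)³


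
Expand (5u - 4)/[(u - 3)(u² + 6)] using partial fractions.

At u=3: P = (5·3 - 4)/(3² + 6) = 11/15. Q = -P = -11/15, R = 5 - 3·P = 14/5
Result: (11/15)/(u - 3) - ((11/15)u - 14/5)/(u² + 6)


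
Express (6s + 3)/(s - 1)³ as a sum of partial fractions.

(6s + 3) = P(s - 1)² + Q(s - 1) + R. At s = 1: R = 6·1 + 3 = 9. Coefficients: P = 0, Q = 6
Result: 6/(s - 1)² + 9/(s - 1)³


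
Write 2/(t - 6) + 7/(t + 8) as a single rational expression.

Common denominator (t - 6)(t + 8). Numerator: 2(t + 8) + 7(t - 6) = (2t + 16) + (7t - 42) = 9t - 26
Result: (9t - 26)/[(t - 6)(t + 8)]


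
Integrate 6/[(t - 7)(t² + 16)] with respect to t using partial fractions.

Cover-up at t=7: P = 6/(7²+16) = 6/65. Coeff matching: Q = -6/65, R = -42/65. Decomposition: (6/65)/(t - 7) - ((6/65)t + 42/65)/(t² + 16). Integrate: linear → ln, quadratic → (1/2)ln + arctan: (6/65) ln|(t - 7)| - (3/65) ln(t² + 16) - (21/130) arctan(t/4) + C


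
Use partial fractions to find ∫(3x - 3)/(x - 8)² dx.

Decompose: α = 3, β = 3·8 - 3 = 21, so (3x - 3)/(x - 8)² = 3/(x - 8) + 21/(x - 8)². Integrate: ∫ α/(x - 8) dx = 3 ln|(x - 8)|; ∫ β/(x - 8)² dx = -21/(x - 8). Sum: 3 ln|(x - 8)| - 21/(x - 8) + C


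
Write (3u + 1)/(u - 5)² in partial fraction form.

(3u + 1) = A(u - 5) + B. At u = 5: B = 3·5 + 1 = 16. Coeff of u: A = 3
Result: 3/(u - 5) + 16/(u - 5)²


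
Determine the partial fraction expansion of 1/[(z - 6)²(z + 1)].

Cover-up at z=-1: γ = 1/(-1 - 6)² = 1/49. Cover-up at z=6: β = 1/(6 + 1) = 1/7. Comparing z² coeff: α = -γ = -1/49
Result: (-1/49)/(z - 6) + (1/7)/(z - 6)² + (1/49)/(z + 1)


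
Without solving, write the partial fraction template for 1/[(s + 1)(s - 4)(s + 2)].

Three distinct linear factors: A/(s + 1) + B/(s - 4) + C/(s + 2)


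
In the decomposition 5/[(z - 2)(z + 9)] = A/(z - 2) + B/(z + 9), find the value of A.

Cover-up at z = 2: A = 5/(2 + 9) = 5/11


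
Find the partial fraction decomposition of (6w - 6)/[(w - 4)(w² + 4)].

At w=4: α = (6·4 - 6)/(4² + 4) = 9/10. β = -α = -9/10, γ = 6 - 4·α = 12/5
Result: (9/10)/(w - 4) - ((9/10)w - 12/5)/(w² + 4)


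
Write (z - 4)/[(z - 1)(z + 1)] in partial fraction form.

At z=1: P = (1·1 - 4)/(1 + 1) = -3/2. At z=-1: Q = (1·(-1) - 4)/(-1 - 1) = 5/2
Result: (-3/2)/(z - 1) + (5/2)/(z + 1)


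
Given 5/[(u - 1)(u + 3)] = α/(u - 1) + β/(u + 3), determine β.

Cover-up at u = -3: β = 5/(-3 - 1) = -5/4


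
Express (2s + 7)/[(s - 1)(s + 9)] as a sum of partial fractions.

At s=1: A = (2·1 + 7)/(1 + 9) = 9/10. At s=-9: B = (2·(-9) + 7)/(-9 - 1) = 11/10
Result: (9/10)/(s - 1) + (11/10)/(s + 9)


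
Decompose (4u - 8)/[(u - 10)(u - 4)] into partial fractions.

At u=10: P = (4·10 - 8)/(10 - 4) = 16/3. At u=4: Q = (4·4 - 8)/(4 - 10) = -4/3
Result: (16/3)/(u - 10) - (4/3)/(u - 4)


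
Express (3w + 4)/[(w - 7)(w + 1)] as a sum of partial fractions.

At w=7: P = (3·7 + 4)/(7 + 1) = 25/8. At w=-1: Q = (3·(-1) + 4)/(-1 - 7) = -1/8
Result: (25/8)/(w - 7) - (1/8)/(w + 1)


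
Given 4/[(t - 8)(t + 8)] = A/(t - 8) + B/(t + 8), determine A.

Cover-up at t = 8: A = 4/(8 + 8) = 4/16 = 1/4


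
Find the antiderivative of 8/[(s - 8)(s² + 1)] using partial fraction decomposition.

Cover-up at s=8: α = 8/(8²+1) = 8/65. Coeff matching: β = -8/65, γ = -64/65. Decomposition: (8/65)/(s - 8) - ((8/65)s + 64/65)/(s² + 1). Integrate: linear → ln, quadratic → (1/2)ln + arctan: (8/65) ln|(s - 8)| - (4/65) ln(s² + 1) - (64/65) arctan(s) + C


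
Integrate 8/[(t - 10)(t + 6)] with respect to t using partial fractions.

Decompose: 8/[(t - 10)(t + 6)] = (1/2)/(t - 10) - (1/2)/(t + 6). Integrate each term: (1/2) ln|(t - 10)| - (1/2) ln|(t + 6)| + C


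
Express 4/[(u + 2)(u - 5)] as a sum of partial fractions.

4/(u + 2)(u - 5) = P/(u + 2) + Q/(u - 5). P = 4/(-2 - 5) = -4/7, Q = 4/(5 + 2) = 4/7
Result: (-4/7)/(u + 2) + (4/7)/(u - 5)


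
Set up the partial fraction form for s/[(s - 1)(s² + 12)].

Linear + irreducible quadratic: α/(s - 1) + (βs + γ)/(s² + 12)


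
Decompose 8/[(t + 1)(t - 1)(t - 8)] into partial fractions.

Using cover-up method: A = 4/9, B = -4/7, C = 8/63
Result: (4/9)/(t + 1) - (4/7)/(t - 1) + (8/63)/(t - 8)


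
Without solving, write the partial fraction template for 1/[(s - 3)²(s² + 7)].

Repeated linear + quadratic: A/(s - 3) + B/(s - 3)² + (Cs + D)/(s² + 7)


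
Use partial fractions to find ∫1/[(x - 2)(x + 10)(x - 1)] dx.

Cover-up: A = 1/12, B = 1/132, C = -1/11. Decomposition: (1/12)/(x - 2) + (1/132)/(x + 10) - (1/11)/(x - 1). Integrate each term: (1/12) ln|(x - 2)| + (1/132) ln|(x + 10)| - (1/11) ln|(x - 1)| + C


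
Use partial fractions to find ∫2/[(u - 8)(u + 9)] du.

Decompose: 2/[(u - 8)(u + 9)] = (2/17)/(u - 8) - (2/17)/(u + 9). Integrate each term: (2/17) ln|(u - 8)| - (2/17) ln|(u + 9)| + C


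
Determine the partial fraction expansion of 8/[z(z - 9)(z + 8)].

Using cover-up method: α = -1/9, β = 8/153, γ = 1/17
Result: (-1/9)/z + (8/153)/(z - 9) + (1/17)/(z + 8)


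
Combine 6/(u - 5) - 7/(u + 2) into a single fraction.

Common denominator (u - 5)(u + 2). Numerator: 6(u + 2) - 7(u - 5) = (6u + 12) - (7u - 35) = -u + 47
Result: (-u + 47)/[(u - 5)(u + 2)]


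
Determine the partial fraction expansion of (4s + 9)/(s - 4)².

(4s + 9) = A(s - 4) + B. At s = 4: B = 4·4 + 9 = 25. Coeff of s: A = 4
Result: 4/(s - 4) + 25/(s - 4)²


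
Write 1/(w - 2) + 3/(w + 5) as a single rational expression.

Common denominator (w - 2)(w + 5). Numerator: 1(w + 5) + 3(w - 2) = (w + 5) + (3w - 6) = 4w - 1
Result: (4w - 1)/[(w - 2)(w + 5)]


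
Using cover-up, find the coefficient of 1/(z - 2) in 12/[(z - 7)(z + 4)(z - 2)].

Cover (z - 2), set z=2: 12/[(2 - 7)(2 + 4)] = -2/5


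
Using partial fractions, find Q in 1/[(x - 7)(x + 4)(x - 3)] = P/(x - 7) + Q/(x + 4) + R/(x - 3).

Cover-up at x = -4: Q = 1/[(-4 - 7)(-4 - 3)] = 1/[(-11)(-7)] = 1/77


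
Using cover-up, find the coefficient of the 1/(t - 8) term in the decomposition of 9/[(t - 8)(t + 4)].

Cover (t - 8), set t=8: 9/((t + 4) at t=8) = 9/(12) = 3/4


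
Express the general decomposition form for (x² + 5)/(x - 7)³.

Repeated linear factor (power 3): A/(x - 7) + B/(x - 7)² + C/(x - 7)³


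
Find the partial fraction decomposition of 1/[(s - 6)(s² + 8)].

Cover-up at s = 6: α = 1/(6² + 8) = 1/44. Then β = -α = -1/44, γ = -α·(0 + 6) = -3/22
Result: (1/44)/(s - 6) - ((1/44)s + 3/22)/(s² + 8)


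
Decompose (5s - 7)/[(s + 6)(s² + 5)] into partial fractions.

At s=-6: P = (5·(-6) - 7)/((-6)² + 5) = -37/41. Q = -P = 37/41, R = 5 - (-6)·P = -17/41
Result: (-37/41)/(s + 6) + ((37/41)s - 17/41)/(s² + 5)


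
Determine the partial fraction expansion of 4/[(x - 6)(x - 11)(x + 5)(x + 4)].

Using Heaviside cover-up: (-2/275)/(x - 6) + (1/300)/(x - 11) - (1/44)/(x + 5) + (2/75)/(x + 4)


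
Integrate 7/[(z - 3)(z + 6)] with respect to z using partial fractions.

Decompose: 7/[(z - 3)(z + 6)] = (7/9)/(z - 3) - (7/9)/(z + 6). Integrate each term: (7/9) ln|(z - 3)| - (7/9) ln|(z + 6)| + C


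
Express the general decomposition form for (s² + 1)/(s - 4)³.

Repeated linear factor (power 3): A/(s - 4) + B/(s - 4)² + C/(s - 4)³


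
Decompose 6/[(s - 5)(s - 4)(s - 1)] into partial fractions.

Using cover-up method: A = 3/2, B = -2, C = 1/2
Result: (3/2)/(s - 5) - 2/(s - 4) + (1/2)/(s - 1)


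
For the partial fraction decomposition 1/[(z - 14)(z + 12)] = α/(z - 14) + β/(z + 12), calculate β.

Cover-up at z = -12: β = 1/(-12 - 14) = -1/26


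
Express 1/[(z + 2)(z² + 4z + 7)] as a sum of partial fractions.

Cover-up at z = -2: P = 1/((-2)² + 4·(-2) + 7) = 1/3. Then Q = -P = -1/3, R = -P·(4 - 2) = -2/3
Result: (1/3)/(z + 2) - ((1/3)z + 2/3)/(z² + 4z + 7)


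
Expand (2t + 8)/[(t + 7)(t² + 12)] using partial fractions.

At t=-7: α = (2·(-7) + 8)/((-7)² + 12) = -6/61. β = -α = 6/61, γ = 2 - (-7)·α = 80/61
Result: (-6/61)/(t + 7) + ((6/61)t + 80/61)/(t² + 12)


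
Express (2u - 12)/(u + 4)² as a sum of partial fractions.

(2u - 12) = A(u + 4) + B. At u = -4: B = 2·(-4) - 12 = -20. Coeff of u: A = 2
Result: 2/(u + 4) - 20/(u + 4)²


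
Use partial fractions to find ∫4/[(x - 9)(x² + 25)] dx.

Cover-up at x=9: A = 4/(9²+25) = 2/53. Coeff matching: B = -2/53, C = -18/53. Decomposition: (2/53)/(x - 9) - ((2/53)x + 18/53)/(x² + 25). Integrate: linear → ln, quadratic → (1/2)ln + arctan: (2/53) ln|(x - 9)| - (1/53) ln(x² + 25) - (18/265) arctan(x/5) + C


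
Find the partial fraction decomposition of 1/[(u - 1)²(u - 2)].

Cover-up at u=2: γ = 1/(2 - 1)² = 1. Cover-up at u=1: β = 1/(1 - 2) = -1. Comparing u² coeff: α = -γ = -1
Result: -1/(u - 1) - 1/(u - 1)² + 1/(u - 2)


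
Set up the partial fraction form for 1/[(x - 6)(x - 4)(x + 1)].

Three distinct linear factors: P/(x - 6) + Q/(x - 4) + R/(x + 1)


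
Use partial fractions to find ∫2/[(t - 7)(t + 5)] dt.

Decompose: 2/[(t - 7)(t + 5)] = (1/6)/(t - 7) - (1/6)/(t + 5). Integrate each term: (1/6) ln|(t - 7)| - (1/6) ln|(t + 5)| + C


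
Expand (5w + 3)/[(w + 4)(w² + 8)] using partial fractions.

At w=-4: α = (5·(-4) + 3)/((-4)² + 8) = -17/24. β = -α = 17/24, γ = 5 - (-4)·α = 13/6
Result: (-17/24)/(w + 4) + ((17/24)w + 13/6)/(w² + 8)


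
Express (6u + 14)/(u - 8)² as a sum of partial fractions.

(6u + 14) = P(u - 8) + Q. At u = 8: Q = 6·8 + 14 = 62. Coeff of u: P = 6
Result: 6/(u - 8) + 62/(u - 8)²


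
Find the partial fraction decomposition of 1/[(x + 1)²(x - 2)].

Cover-up at x=2: C = 1/(2 + 1)² = 1/9. Cover-up at x=-1: B = 1/(-1 - 2) = -1/3. Comparing x² coeff: A = -C = -1/9
Result: (-1/9)/(x + 1) - (1/3)/(x + 1)² + (1/9)/(x - 2)


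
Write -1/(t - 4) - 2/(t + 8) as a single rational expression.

Common denominator (t - 4)(t + 8). Numerator: -1(t + 8) - 2(t - 4) = (-t - 8) - (2t - 8) = -3t
Result: (-3t)/[(t - 4)(t + 8)]


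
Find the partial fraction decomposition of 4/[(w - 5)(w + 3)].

4/(w - 5)(w + 3) = P/(w - 5) + Q/(w + 3). P = 4/(5 + 3) = 1/2, Q = 4/(-3 - 5) = -1/2
Result: (1/2)/(w - 5) - (1/2)/(w + 3)


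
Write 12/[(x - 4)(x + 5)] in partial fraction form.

12/(x - 4)(x + 5) = α/(x - 4) + β/(x + 5). α = 12/(4 + 5) = 4/3, β = 12/(-5 - 4) = -4/3
Result: (4/3)/(x - 4) - (4/3)/(x + 5)


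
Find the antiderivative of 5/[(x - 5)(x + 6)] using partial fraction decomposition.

Decompose: 5/[(x - 5)(x + 6)] = (5/11)/(x - 5) - (5/11)/(x + 6). Integrate each term: (5/11) ln|(x - 5)| - (5/11) ln|(x + 6)| + C


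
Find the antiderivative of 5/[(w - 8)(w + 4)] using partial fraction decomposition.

Decompose: 5/[(w - 8)(w + 4)] = (5/12)/(w - 8) - (5/12)/(w + 4). Integrate each term: (5/12) ln|(w - 8)| - (5/12) ln|(w + 4)| + C


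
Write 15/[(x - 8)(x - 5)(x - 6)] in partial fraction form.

Using cover-up method: A = 5/2, B = 5, C = -15/2
Result: (5/2)/(x - 8) + 5/(x - 5) - (15/2)/(x - 6)


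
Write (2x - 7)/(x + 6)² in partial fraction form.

(2x - 7) = α(x + 6) + β. At x = -6: β = 2·(-6) - 7 = -19. Coeff of x: α = 2
Result: 2/(x + 6) - 19/(x + 6)²


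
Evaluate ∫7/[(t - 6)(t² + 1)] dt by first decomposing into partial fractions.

Cover-up at t=6: P = 7/(6²+1) = 7/37. Coeff matching: Q = -7/37, R = -42/37. Decomposition: (7/37)/(t - 6) - ((7/37)t + 42/37)/(t² + 1). Integrate: linear → ln, quadratic → (1/2)ln + arctan: (7/37) ln|(t - 6)| - (7/74) ln(t² + 1) - (42/37) arctan(t) + C


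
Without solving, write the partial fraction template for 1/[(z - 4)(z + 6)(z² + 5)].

Two linear + quadratic: A/(z - 4) + B/(z + 6) + (Cz + D)/(z² + 5)


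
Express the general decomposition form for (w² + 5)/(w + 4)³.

Repeated linear factor (power 3): A/(w + 4) + B/(w + 4)² + C/(w + 4)³


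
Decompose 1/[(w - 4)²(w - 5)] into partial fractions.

Cover-up at w=5: γ = 1/(5 - 4)² = 1. Cover-up at w=4: β = 1/(4 - 5) = -1. Comparing w² coeff: α = -γ = -1
Result: -1/(w - 4) - 1/(w - 4)² + 1/(w - 5)


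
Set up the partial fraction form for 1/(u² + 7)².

Repeated quadratic factor: (Au + B)/(u² + 7) + (Cu + D)/(u² + 7)²


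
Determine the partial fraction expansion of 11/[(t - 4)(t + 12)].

11/(t - 4)(t + 12) = α/(t - 4) + β/(t + 12). α = 11/(4 + 12) = 11/16, β = 11/(-12 - 4) = -11/16
Result: (11/16)/(t - 4) - (11/16)/(t + 12)


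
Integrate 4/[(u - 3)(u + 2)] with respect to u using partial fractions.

Decompose: 4/[(u - 3)(u + 2)] = (4/5)/(u - 3) - (4/5)/(u + 2). Integrate each term: (4/5) ln|(u - 3)| - (4/5) ln|(u + 2)| + C


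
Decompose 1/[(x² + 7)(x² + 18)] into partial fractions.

Coefficient matching gives α = γ = 0, β = 1/(18-7) = 1/11, δ = -β = -1/11
Result: (1/11)/(x² + 7) - (1/11)/(x² + 18)


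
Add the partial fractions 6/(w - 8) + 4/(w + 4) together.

Common denominator (w - 8)(w + 4). Numerator: 6(w + 4) + 4(w - 8) = (6w + 24) + (4w - 32) = 10w - 8
Result: (10w - 8)/[(w - 8)(w + 4)]


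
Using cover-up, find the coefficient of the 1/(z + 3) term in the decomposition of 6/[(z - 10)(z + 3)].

Cover (z + 3), set z=-3: 6/((z - 10) at z=-3) = 6/(-13) = -6/13


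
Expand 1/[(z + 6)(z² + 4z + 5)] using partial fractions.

Cover-up at z = -6: A = 1/((-6)² + 4·(-6) + 5) = 1/17. Then B = -A = -1/17, C = -A·(4 - 6) = 2/17
Result: (1/17)/(z + 6) - ((1/17)z - 2/17)/(z² + 4z + 5)


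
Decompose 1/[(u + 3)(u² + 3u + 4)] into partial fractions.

Cover-up at u = -3: α = 1/((-3)² + 3·(-3) + 4) = 1/4. Then β = -α = -1/4, γ = -α·(3 - 3) = 0
Result: (1/4)/(u + 3) - ((1/4)u)/(u² + 3u + 4)


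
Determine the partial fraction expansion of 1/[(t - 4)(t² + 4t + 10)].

Cover-up at t = 4: P = 1/(4² + 4·4 + 10) = 1/42. Then Q = -P = -1/42, R = -P·(4 + 4) = -4/21
Result: (1/42)/(t - 4) - ((1/42)t + 4/21)/(t² + 4t + 10)


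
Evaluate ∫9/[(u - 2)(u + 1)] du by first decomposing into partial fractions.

Decompose: 9/[(u - 2)(u + 1)] = 3/(u - 2) - 3/(u + 1). Integrate each term: 3 ln|(u - 2)| - 3 ln|(u + 1)| + C


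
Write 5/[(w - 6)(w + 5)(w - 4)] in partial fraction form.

Using cover-up method: A = 5/22, B = 5/99, C = -5/18
Result: (5/22)/(w - 6) + (5/99)/(w + 5) - (5/18)/(w - 4)


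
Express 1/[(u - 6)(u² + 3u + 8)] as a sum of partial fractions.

Cover-up at u = 6: α = 1/(6² + 3·6 + 8) = 1/62. Then β = -α = -1/62, γ = -α·(3 + 6) = -9/62
Result: (1/62)/(u - 6) - ((1/62)u + 9/62)/(u² + 3u + 8)
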